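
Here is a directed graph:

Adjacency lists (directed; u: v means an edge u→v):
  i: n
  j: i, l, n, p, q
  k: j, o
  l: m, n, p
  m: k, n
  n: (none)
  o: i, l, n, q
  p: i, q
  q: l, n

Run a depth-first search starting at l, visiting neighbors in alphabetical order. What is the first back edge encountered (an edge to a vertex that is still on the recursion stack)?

j->l

DFS from l (visiting neighbors in alphabetical order); mark gray on enter, black on exit:
l gray
  m gray
    k gray
      j gray
        i gray
          n gray
          n black
        i black
        j→l: l is gray → back edge
First back edge: j → l.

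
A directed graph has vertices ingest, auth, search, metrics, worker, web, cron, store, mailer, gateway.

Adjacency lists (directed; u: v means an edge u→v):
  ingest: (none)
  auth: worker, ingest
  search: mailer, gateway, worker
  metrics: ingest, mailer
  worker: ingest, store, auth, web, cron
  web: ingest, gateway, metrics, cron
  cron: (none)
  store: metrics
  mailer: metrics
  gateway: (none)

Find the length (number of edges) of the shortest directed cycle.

For each vertex v, BFS finds the shortest path from v back to v.
The shortest such closed walk is worker → auth → worker, length 2.

2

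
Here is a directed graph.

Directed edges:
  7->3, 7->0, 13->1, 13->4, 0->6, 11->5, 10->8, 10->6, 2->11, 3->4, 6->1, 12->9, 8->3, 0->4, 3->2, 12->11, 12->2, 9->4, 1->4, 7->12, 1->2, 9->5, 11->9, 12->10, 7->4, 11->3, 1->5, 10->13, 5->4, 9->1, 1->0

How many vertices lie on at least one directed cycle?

7

A vertex is on a directed cycle iff it belongs to a strongly connected component of size ≥ 2 (or has a self-loop).
The vertices on cycles are {0, 1, 2, 3, 6, 9, 11} — 7 in total.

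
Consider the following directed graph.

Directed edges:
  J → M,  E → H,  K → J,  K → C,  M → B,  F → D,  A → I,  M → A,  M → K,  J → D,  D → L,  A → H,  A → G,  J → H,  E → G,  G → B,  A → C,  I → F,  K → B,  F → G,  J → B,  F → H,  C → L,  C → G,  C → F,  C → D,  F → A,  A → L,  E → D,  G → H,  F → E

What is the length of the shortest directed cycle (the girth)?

3

For each vertex v, BFS finds the shortest path from v back to v.
The shortest such closed walk is K → J → M → K, length 3.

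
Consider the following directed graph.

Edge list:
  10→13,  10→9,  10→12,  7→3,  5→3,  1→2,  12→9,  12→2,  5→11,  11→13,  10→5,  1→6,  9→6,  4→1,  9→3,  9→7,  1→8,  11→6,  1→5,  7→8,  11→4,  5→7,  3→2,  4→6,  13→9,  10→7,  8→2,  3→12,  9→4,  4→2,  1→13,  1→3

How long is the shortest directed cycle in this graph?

For each vertex v, BFS finds the shortest path from v back to v.
The shortest such closed walk is 9 → 3 → 12 → 9, length 3.

3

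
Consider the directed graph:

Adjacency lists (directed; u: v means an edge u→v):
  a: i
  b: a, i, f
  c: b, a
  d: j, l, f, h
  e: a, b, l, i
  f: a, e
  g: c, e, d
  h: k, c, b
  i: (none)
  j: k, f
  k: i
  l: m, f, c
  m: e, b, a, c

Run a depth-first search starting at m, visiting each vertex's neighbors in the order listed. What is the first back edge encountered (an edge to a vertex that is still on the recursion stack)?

DFS from m (visiting each vertex's neighbors in the order listed); mark gray on enter, black on exit:
m gray
  e gray
    a gray
      i gray
      i black
    a black
    b gray
      b→a: a black — skip
      b→i: i black — skip
      f gray
        f→a: a black — skip
        f→e: e is gray → back edge
First back edge: f → e.

f→e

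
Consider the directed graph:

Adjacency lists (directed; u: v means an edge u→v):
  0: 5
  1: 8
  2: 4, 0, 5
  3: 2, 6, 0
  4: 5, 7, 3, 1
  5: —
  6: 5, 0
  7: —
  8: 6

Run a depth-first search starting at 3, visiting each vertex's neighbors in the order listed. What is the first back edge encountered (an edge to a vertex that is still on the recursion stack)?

4->3

DFS from 3 (visiting each vertex's neighbors in the order listed); mark gray on enter, black on exit:
3 gray
  2 gray
    4 gray
      5 gray
      5 black
      7 gray
      7 black
      4→3: 3 is gray → back edge
First back edge: 4 → 3.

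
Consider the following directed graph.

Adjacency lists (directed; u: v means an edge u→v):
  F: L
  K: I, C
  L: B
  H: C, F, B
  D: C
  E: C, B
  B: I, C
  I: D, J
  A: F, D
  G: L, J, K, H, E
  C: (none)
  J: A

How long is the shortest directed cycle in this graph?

For each vertex v, BFS finds the shortest path from v back to v.
The shortest such closed walk is J → A → F → L → B → I → J, length 6.

6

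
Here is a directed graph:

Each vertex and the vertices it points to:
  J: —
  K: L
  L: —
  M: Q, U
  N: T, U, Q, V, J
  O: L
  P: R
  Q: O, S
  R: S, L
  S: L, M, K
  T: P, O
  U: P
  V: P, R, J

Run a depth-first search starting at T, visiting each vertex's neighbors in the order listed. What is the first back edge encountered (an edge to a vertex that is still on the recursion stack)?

DFS from T (visiting each vertex's neighbors in the order listed); mark gray on enter, black on exit:
T gray
  P gray
    R gray
      S gray
        L gray
        L black
        M gray
          Q gray
            O gray
              O→L: L black — skip
            O black
            Q→S: S is gray → back edge
First back edge: Q → S.

Q→S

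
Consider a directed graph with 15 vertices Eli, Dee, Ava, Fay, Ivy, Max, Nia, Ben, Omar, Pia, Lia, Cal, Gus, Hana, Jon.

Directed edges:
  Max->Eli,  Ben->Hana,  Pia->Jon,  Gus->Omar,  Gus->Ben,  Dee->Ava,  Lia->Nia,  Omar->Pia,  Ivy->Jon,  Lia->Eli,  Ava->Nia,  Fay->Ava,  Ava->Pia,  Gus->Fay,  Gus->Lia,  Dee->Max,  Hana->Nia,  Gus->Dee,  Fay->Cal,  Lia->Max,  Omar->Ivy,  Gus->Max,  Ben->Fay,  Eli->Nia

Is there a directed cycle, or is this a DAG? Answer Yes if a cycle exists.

No

DFS with white/gray/black marking, starting from Lia:
Lia gray
  Eli gray
    Nia gray
    Nia black
  Eli black
  Lia→Nia: Nia black — skip
  Max gray
    Max→Eli: Eli black — skip
  Max black
Lia black
Dee gray
  Dee→Max: Max black — skip
  Ava gray
    Pia gray
      Jon gray
      Jon black
    Pia black
    Ava→Nia: Nia black — skip
  Ava black
Dee black
Fay gray
  Fay→Ava: Ava black — skip
  Cal gray
  Cal black
Fay black
Ivy gray
  Ivy→Jon: Jon black — skip
Ivy black
Ben gray
  Ben→Fay: Fay black — skip
  Hana gray
    Hana→Nia: Nia black — skip
  Hana black
Ben black
Omar gray
  Omar→Ivy: Ivy black — skip
  Omar→Pia: Pia black — skip
Omar black
Gus gray
  Gus→Max: Max black — skip
  Gus→Fay: Fay black — skip
  Gus→Ben: Ben black — skip
  Gus→Dee: Dee black — skip
  Gus→Omar: Omar black — skip
  Gus→Lia: Lia black — skip
Gus black
Every edge goes to a white or black vertex — no back edge, so the graph is acyclic.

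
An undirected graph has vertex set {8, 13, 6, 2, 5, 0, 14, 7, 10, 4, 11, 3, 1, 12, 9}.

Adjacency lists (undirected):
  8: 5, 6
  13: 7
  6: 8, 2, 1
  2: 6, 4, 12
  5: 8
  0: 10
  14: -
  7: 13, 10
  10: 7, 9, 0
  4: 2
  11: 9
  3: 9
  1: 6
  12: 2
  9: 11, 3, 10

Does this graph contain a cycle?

No

DFS, tracking each vertex's parent; an edge to a visited non-parent vertex closes a cycle.
Start from 10:
visit 10 (parent –)
  visit 7 (parent 10)
    visit 13 (parent 7)
      13–7: parent, skip
    7–10: parent, skip
  visit 9 (parent 10)
    visit 11 (parent 9)
      11–9: parent, skip
    visit 3 (parent 9)
      3–9: parent, skip
    9–10: parent, skip
  visit 0 (parent 10)
    0–10: parent, skip
visit 8 (parent –)
  visit 5 (parent 8)
    5–8: parent, skip
  visit 6 (parent 8)
    6–8: parent, skip
    visit 2 (parent 6)
      2–6: parent, skip
      visit 4 (parent 2)
        4–2: parent, skip
      visit 12 (parent 2)
        12–2: parent, skip
    visit 1 (parent 6)
      1–6: parent, skip
visit 14 (parent –)
No non-parent visited neighbor found — the graph is a forest.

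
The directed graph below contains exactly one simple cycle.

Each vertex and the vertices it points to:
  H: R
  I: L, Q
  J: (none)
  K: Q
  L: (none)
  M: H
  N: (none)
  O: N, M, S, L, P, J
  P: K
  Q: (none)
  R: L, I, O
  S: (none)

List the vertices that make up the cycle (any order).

H, M, O, R

DFS with gray/black marking from O:
O gray
  N gray
  N black
  M gray
    H gray
      R gray
        L gray
        L black
        I gray
          I→L: L black — skip
          Q gray
          Q black
        I black
        R→O: O is gray → back edge
Back edge closes the cycle O → M → H → R → O; its vertices are {H, M, O, R}.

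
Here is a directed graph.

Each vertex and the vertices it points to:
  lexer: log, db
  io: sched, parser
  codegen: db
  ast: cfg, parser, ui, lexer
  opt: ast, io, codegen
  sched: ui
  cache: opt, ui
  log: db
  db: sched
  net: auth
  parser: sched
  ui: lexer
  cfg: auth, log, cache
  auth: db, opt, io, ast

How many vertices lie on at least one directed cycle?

10

A vertex is on a directed cycle iff it belongs to a strongly connected component of size ≥ 2 (or has a self-loop).
The vertices on cycles are {db, ui, ast, cfg, log, opt, auth, cache, lexer, sched} — 10 in total.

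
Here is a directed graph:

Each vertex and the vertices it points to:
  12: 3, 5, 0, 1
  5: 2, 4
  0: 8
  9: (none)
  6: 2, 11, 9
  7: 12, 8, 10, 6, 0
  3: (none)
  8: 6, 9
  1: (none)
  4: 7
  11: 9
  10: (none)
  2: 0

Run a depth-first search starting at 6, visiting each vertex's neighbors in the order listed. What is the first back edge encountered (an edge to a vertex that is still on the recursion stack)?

8→6

DFS from 6 (visiting each vertex's neighbors in the order listed); mark gray on enter, black on exit:
6 gray
  2 gray
    0 gray
      8 gray
        8→6: 6 is gray → back edge
First back edge: 8 → 6.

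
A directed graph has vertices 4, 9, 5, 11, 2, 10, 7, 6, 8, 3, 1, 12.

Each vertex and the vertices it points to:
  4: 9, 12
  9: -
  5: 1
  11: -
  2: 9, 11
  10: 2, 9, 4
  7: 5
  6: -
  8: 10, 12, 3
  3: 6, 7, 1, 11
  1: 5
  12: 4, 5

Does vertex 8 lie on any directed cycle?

No

8 lies on a cycle iff there is a path from 8 back to itself.
Exploring from 8, it never reaches itself; equivalently, its strongly connected component is a singleton.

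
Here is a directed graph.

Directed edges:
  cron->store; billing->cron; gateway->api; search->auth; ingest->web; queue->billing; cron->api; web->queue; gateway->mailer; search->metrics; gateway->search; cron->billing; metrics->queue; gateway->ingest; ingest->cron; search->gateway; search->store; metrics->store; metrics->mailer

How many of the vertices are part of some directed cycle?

4

A vertex is on a directed cycle iff it belongs to a strongly connected component of size ≥ 2 (or has a self-loop).
The vertices on cycles are {cron, search, billing, gateway} — 4 in total.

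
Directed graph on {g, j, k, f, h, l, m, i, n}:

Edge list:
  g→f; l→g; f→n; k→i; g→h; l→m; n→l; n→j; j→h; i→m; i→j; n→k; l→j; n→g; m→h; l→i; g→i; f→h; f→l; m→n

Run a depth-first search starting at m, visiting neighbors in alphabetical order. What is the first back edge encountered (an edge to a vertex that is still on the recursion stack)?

l->g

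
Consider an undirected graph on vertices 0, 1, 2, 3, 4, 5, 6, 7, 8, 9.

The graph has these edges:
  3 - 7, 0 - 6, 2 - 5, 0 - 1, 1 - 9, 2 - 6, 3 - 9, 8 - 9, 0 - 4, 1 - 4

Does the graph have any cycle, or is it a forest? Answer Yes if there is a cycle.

DFS, tracking each vertex's parent; an edge to a visited non-parent vertex closes a cycle.
Start from 7:
visit 7 (parent –)
  visit 3 (parent 7)
    visit 9 (parent 3)
      9–3: parent, skip
      visit 1 (parent 9)
        visit 4 (parent 1)
          4–1: parent, skip
          visit 0 (parent 4)
            0–4: parent, skip
            visit 6 (parent 0)
              6–0: parent, skip
              visit 2 (parent 6)
                2–6: parent, skip
                visit 5 (parent 2)
                  5–2: parent, skip
            0–1: 1 visited and ≠ parent → cycle
Cycle: 1 – 4 – 0 – 1.

Yes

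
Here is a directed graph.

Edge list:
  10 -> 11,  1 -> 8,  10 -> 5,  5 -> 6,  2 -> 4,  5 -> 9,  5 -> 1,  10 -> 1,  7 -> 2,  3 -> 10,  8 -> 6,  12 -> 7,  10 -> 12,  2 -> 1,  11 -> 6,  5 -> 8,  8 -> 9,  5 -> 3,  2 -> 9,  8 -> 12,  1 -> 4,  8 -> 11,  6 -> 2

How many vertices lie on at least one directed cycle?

10

A vertex is on a directed cycle iff it belongs to a strongly connected component of size ≥ 2 (or has a self-loop).
The vertices on cycles are {1, 2, 3, 5, 6, 7, 8, 10, 11, 12} — 10 in total.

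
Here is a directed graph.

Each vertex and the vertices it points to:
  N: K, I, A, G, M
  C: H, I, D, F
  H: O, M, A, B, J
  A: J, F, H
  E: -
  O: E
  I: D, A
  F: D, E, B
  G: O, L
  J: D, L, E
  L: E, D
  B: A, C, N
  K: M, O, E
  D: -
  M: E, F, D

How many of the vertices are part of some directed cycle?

9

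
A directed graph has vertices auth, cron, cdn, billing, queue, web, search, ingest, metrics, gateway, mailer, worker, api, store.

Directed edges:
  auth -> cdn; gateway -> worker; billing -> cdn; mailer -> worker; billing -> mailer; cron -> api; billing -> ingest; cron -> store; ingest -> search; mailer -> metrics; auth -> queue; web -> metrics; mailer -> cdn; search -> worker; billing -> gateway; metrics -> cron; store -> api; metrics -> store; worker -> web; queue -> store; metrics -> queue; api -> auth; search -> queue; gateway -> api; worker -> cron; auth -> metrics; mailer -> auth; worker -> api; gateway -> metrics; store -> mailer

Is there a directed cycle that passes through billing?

No

billing lies on a cycle iff there is a path from billing back to itself.
Exploring from billing, it never reaches itself; equivalently, its strongly connected component is a singleton.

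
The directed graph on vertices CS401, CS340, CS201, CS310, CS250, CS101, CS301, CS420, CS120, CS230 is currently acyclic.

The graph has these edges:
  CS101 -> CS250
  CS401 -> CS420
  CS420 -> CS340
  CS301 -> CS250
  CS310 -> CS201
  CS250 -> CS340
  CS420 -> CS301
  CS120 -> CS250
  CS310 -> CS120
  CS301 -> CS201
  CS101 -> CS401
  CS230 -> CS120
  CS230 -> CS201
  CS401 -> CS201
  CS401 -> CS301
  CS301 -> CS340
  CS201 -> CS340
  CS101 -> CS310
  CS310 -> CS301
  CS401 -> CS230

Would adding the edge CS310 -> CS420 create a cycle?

Adding CS310→CS420 creates a cycle iff CS420 can already reach CS310.
Explore from CS420: no path reaches CS310. The graph stays acyclic.

No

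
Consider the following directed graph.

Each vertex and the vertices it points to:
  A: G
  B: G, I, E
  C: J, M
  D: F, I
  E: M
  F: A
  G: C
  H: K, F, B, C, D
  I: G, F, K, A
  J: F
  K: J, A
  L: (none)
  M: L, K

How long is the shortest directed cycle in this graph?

5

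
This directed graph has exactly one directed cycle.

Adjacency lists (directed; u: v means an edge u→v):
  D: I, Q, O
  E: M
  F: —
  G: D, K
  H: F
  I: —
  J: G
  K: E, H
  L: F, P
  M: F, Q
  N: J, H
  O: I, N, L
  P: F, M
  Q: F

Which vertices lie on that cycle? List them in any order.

DFS with gray/black marking from G:
G gray
  D gray
    I gray
    I black
    Q gray
      F gray
      F black
    Q black
    O gray
      O→I: I black — skip
      N gray
        J gray
          J→G: G is gray → back edge
Back edge closes the cycle G → D → O → N → J → G; its vertices are {D, G, J, N, O}.

D, G, J, N, O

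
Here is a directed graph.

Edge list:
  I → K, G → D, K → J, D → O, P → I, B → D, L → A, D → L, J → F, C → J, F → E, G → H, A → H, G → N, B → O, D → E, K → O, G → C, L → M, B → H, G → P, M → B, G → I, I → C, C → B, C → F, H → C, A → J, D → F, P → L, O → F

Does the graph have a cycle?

DFS with white/gray/black marking, starting from E:
E gray
E black
A gray
  H gray
    C gray
      F gray
        F→E: E black — skip
      F black
      B gray
        O gray
          O→F: F black — skip
        O black
        D gray
          L gray
            M gray
              M→B: B is gray → back edge
Back edge found, so a cycle exists: B → D → L → M → B.

Yes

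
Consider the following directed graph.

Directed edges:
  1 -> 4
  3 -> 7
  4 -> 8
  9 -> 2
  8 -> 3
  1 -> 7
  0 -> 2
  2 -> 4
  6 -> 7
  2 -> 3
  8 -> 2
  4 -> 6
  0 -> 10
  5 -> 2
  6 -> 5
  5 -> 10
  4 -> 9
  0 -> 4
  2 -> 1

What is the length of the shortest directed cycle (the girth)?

3

For each vertex v, BFS finds the shortest path from v back to v.
The shortest such closed walk is 4 → 9 → 2 → 4, length 3.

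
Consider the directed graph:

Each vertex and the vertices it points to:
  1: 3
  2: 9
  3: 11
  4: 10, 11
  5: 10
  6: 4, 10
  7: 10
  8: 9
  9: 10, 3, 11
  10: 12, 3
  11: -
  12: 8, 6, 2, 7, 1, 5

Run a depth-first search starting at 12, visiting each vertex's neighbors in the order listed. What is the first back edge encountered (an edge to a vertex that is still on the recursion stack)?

DFS from 12 (visiting each vertex's neighbors in the order listed); mark gray on enter, black on exit:
12 gray
  8 gray
    9 gray
      10 gray
        10→12: 12 is gray → back edge
First back edge: 10 → 12.

10->12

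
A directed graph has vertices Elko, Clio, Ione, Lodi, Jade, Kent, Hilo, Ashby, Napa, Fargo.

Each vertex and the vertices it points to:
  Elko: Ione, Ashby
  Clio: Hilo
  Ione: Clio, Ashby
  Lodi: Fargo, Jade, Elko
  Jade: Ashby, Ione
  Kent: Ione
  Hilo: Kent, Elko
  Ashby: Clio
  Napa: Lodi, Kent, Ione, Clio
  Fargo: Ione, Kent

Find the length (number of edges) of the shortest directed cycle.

4

For each vertex v, BFS finds the shortest path from v back to v.
The shortest such closed walk is Clio → Hilo → Kent → Ione → Clio, length 4.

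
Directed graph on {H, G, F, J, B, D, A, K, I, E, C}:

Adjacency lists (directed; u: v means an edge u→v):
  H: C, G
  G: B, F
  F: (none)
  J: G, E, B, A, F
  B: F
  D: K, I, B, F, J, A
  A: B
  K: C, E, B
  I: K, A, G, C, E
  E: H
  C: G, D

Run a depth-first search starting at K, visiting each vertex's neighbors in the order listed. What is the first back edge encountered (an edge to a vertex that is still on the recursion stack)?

DFS from K (visiting each vertex's neighbors in the order listed); mark gray on enter, black on exit:
K gray
  C gray
    G gray
      B gray
        F gray
        F black
      B black
      G→F: F black — skip
    G black
    D gray
      D→K: K is gray → back edge
First back edge: D → K.

D→K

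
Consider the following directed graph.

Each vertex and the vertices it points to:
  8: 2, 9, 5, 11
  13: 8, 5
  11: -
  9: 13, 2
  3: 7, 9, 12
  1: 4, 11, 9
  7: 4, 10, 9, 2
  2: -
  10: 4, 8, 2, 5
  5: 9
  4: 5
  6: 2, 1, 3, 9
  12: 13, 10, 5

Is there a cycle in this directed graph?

Yes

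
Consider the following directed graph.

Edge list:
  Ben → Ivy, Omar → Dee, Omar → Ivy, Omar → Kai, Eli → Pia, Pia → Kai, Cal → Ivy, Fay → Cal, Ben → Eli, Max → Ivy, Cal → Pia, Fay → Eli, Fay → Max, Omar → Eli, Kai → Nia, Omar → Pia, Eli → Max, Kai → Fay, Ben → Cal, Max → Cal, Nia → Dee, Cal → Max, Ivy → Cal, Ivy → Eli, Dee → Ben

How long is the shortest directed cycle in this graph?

For each vertex v, BFS finds the shortest path from v back to v.
The shortest such closed walk is Max → Cal → Max, length 2.

2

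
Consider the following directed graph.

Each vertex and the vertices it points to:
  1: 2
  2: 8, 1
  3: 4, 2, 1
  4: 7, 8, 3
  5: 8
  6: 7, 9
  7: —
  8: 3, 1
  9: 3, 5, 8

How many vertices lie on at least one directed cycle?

A vertex is on a directed cycle iff it belongs to a strongly connected component of size ≥ 2 (or has a self-loop).
The vertices on cycles are {1, 2, 3, 4, 8} — 5 in total.

5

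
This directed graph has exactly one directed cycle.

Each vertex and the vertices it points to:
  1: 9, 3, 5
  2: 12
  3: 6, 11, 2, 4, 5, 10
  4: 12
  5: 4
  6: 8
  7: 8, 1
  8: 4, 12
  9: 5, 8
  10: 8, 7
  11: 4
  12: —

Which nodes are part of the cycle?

DFS with gray/black marking from 1:
1 gray
  9 gray
    5 gray
      4 gray
        12 gray
        12 black
      4 black
    5 black
    8 gray
      8→4: 4 black — skip
      8→12: 12 black — skip
    8 black
  9 black
  3 gray
    6 gray
      6→8: 8 black — skip
    6 black
    11 gray
      11→4: 4 black — skip
    11 black
    2 gray
      2→12: 12 black — skip
    2 black
    3→4: 4 black — skip
    3→5: 5 black — skip
    10 gray
      10→8: 8 black — skip
      7 gray
        7→8: 8 black — skip
        7→1: 1 is gray → back edge
Back edge closes the cycle 1 → 3 → 10 → 7 → 1; its vertices are {1, 3, 7, 10}.

1, 3, 7, 10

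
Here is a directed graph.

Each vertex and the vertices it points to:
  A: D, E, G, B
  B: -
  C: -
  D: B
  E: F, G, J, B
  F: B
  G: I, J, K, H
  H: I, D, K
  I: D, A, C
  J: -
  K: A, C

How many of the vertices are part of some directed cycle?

6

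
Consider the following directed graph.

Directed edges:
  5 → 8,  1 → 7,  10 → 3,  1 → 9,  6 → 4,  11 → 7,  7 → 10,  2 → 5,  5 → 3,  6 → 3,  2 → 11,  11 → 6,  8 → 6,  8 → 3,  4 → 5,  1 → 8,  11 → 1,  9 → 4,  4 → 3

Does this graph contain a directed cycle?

DFS with white/gray/black marking, starting from 11:
11 gray
  7 gray
    10 gray
      3 gray
      3 black
    10 black
  7 black
  1 gray
    8 gray
      8→3: 3 black — skip
      6 gray
        4 gray
          4→3: 3 black — skip
          5 gray
            5→8: 8 is gray → back edge
Back edge found, so a cycle exists: 8 → 6 → 4 → 5 → 8.

Yes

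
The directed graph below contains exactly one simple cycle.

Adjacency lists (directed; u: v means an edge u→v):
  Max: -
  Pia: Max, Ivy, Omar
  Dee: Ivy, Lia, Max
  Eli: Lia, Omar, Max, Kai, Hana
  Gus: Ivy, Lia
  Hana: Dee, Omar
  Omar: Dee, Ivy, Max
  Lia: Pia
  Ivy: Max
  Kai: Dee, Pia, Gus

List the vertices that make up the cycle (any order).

Dee, Lia, Pia, Omar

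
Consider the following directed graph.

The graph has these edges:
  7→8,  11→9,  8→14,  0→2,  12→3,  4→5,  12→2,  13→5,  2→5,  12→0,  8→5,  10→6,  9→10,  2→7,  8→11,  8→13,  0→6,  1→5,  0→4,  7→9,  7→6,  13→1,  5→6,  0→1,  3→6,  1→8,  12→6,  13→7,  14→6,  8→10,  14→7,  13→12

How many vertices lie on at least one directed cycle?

8

A vertex is on a directed cycle iff it belongs to a strongly connected component of size ≥ 2 (or has a self-loop).
The vertices on cycles are {0, 1, 2, 7, 8, 12, 13, 14} — 8 in total.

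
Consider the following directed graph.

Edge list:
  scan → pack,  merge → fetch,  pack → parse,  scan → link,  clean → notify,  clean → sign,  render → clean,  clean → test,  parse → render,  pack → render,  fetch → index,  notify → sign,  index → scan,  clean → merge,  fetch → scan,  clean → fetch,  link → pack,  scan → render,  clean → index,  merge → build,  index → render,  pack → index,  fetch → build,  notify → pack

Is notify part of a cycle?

notify is on a cycle iff notify can reach itself via ≥1 edge.
notify → pack → render → clean → notify — yes.

Yes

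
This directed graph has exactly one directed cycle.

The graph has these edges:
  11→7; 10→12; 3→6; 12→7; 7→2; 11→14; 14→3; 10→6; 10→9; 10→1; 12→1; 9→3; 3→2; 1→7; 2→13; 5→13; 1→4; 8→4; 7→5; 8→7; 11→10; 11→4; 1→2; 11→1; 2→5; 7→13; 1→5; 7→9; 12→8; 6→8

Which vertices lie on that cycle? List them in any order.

DFS with gray/black marking from 3:
3 gray
  6 gray
    8 gray
      4 gray
      4 black
      7 gray
        9 gray
          9→3: 3 is gray → back edge
Back edge closes the cycle 3 → 6 → 8 → 7 → 9 → 3; its vertices are {3, 6, 7, 8, 9}.

3, 6, 7, 8, 9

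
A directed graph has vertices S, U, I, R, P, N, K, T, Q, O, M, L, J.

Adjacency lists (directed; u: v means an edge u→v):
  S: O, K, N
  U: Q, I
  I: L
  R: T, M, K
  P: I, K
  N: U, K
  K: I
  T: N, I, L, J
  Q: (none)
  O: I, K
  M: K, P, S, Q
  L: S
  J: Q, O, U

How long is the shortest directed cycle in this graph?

4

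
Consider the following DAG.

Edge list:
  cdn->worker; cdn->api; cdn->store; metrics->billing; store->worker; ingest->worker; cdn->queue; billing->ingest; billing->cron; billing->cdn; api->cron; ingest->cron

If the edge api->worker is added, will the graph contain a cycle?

No

Adding api→worker creates a cycle iff worker can already reach api.
Explore from worker: no path reaches api. The graph stays acyclic.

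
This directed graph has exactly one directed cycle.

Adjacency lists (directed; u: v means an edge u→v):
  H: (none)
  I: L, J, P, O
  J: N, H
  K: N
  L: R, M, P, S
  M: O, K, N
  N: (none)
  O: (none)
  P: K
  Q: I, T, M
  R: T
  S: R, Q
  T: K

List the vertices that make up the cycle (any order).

DFS with gray/black marking from I:
I gray
  L gray
    R gray
      T gray
        K gray
          N gray
          N black
        K black
      T black
    R black
    M gray
      O gray
      O black
      M→K: K black — skip
      M→N: N black — skip
    M black
    P gray
      P→K: K black — skip
    P black
    S gray
      S→R: R black — skip
      Q gray
        Q→I: I is gray → back edge
Back edge closes the cycle I → L → S → Q → I; its vertices are {I, L, Q, S}.

I, L, Q, S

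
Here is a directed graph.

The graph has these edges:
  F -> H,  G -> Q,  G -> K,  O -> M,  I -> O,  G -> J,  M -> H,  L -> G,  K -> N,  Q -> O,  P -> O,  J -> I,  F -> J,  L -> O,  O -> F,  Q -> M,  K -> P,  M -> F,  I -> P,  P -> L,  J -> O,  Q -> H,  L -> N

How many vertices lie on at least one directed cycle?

10

A vertex is on a directed cycle iff it belongs to a strongly connected component of size ≥ 2 (or has a self-loop).
The vertices on cycles are {F, G, I, J, K, L, M, O, P, Q} — 10 in total.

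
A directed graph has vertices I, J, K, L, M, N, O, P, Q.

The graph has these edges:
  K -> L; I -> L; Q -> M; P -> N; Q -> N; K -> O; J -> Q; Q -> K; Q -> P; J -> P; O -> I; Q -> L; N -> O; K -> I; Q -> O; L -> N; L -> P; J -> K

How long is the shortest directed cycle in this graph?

4

For each vertex v, BFS finds the shortest path from v back to v.
The shortest such closed walk is I → L → N → O → I, length 4.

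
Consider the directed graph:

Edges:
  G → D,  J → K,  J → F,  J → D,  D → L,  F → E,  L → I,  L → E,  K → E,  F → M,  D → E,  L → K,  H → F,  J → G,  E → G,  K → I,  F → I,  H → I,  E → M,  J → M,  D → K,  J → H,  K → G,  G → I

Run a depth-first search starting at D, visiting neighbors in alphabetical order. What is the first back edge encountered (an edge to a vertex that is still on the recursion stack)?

DFS from D (visiting neighbors in alphabetical order); mark gray on enter, black on exit:
D gray
  E gray
    G gray
      G→D: D is gray → back edge
First back edge: G → D.

G→D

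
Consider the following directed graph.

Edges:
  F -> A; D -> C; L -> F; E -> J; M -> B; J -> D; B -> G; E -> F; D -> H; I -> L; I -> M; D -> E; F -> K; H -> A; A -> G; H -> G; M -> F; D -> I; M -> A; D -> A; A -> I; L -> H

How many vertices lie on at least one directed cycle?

A vertex is on a directed cycle iff it belongs to a strongly connected component of size ≥ 2 (or has a self-loop).
The vertices on cycles are {A, D, E, F, H, I, J, L, M} — 9 in total.

9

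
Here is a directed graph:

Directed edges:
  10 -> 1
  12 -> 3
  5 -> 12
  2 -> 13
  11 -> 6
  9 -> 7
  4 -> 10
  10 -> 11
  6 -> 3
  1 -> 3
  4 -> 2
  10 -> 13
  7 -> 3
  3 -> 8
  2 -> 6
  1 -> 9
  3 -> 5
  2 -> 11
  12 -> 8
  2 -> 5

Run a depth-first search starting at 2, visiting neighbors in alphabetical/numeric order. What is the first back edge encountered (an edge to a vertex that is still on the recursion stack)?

3->5

DFS from 2 (visiting neighbors in alphabetical/numeric order); mark gray on enter, black on exit:
2 gray
  5 gray
    12 gray
      3 gray
        3→5: 5 is gray → back edge
First back edge: 3 → 5.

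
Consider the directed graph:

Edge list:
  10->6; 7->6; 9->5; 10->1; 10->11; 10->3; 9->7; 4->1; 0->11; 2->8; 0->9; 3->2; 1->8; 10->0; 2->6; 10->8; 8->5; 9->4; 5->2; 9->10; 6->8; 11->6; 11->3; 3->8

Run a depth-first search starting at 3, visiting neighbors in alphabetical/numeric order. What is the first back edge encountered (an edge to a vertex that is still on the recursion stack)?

DFS from 3 (visiting neighbors in alphabetical/numeric order); mark gray on enter, black on exit:
3 gray
  2 gray
    6 gray
      8 gray
        5 gray
          5→2: 2 is gray → back edge
First back edge: 5 → 2.

5->2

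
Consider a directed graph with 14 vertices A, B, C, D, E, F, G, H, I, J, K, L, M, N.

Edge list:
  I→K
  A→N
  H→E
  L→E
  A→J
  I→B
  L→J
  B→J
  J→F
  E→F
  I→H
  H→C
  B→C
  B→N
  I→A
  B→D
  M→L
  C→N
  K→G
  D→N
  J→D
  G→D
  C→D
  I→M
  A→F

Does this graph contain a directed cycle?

DFS with white/gray/black marking, starting from J:
J gray
  F gray
  F black
  D gray
    N gray
    N black
  D black
J black
A gray
  A→N: N black — skip
  A→J: J black — skip
  A→F: F black — skip
A black
B gray
  B→N: N black — skip
  C gray
    C→N: N black — skip
    C→D: D black — skip
  C black
  B→D: D black — skip
  B→J: J black — skip
B black
E gray
  E→F: F black — skip
E black
G gray
  G→D: D black — skip
G black
H gray
  H→E: E black — skip
  H→C: C black — skip
H black
I gray
  I→B: B black — skip
  M gray
    L gray
      L→J: J black — skip
      L→E: E black — skip
    L black
  M black
  I→A: A black — skip
  I→H: H black — skip
  K gray
    K→G: G black — skip
  K black
I black
Every edge goes to a white or black vertex — no back edge, so the graph is acyclic.

No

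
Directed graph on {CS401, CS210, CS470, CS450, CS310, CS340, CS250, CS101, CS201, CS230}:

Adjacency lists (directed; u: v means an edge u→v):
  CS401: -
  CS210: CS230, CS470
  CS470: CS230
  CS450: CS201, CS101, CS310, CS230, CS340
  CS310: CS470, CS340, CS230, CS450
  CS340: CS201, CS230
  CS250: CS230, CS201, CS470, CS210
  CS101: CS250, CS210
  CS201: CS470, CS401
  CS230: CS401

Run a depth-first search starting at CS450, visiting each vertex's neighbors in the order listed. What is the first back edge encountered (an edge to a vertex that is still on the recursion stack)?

CS310→CS450

DFS from CS450 (visiting each vertex's neighbors in the order listed); mark gray on enter, black on exit:
CS450 gray
  CS201 gray
    CS470 gray
      CS230 gray
        CS401 gray
        CS401 black
      CS230 black
    CS470 black
    CS201→CS401: CS401 black — skip
  CS201 black
  CS101 gray
    CS250 gray
      CS250→CS230: CS230 black — skip
      CS250→CS201: CS201 black — skip
      CS250→CS470: CS470 black — skip
      CS210 gray
        CS210→CS230: CS230 black — skip
        CS210→CS470: CS470 black — skip
      CS210 black
    CS250 black
    CS101→CS210: CS210 black — skip
  CS101 black
  CS310 gray
    CS310→CS470: CS470 black — skip
    CS340 gray
      CS340→CS201: CS201 black — skip
      CS340→CS230: CS230 black — skip
    CS340 black
    CS310→CS230: CS230 black — skip
    CS310→CS450: CS450 is gray → back edge
First back edge: CS310 → CS450.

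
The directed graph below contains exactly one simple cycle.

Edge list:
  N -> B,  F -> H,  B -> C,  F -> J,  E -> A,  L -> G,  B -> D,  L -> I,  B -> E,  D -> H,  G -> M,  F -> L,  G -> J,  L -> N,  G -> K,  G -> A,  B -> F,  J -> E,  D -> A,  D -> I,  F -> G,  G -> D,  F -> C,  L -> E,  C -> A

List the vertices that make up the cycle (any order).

B, F, L, N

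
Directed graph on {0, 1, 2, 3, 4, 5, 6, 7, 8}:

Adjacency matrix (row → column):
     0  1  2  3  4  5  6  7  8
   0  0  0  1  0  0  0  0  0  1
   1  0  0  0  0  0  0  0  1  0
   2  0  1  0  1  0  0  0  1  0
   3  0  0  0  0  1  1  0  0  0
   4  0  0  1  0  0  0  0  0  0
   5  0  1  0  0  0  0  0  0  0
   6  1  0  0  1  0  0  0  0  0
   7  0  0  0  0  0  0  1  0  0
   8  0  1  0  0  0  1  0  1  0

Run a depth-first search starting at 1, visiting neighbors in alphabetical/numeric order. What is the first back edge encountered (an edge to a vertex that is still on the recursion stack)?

2->1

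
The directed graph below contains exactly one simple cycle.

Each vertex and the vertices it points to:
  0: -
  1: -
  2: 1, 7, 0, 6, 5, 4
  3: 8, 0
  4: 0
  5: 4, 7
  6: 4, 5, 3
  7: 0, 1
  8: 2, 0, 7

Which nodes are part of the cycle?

2, 3, 6, 8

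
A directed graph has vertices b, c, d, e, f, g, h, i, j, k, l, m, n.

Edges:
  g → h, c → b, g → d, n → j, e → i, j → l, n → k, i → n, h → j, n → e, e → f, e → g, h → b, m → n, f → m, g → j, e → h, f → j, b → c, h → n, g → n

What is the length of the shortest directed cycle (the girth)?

2

For each vertex v, BFS finds the shortest path from v back to v.
The shortest such closed walk is b → c → b, length 2.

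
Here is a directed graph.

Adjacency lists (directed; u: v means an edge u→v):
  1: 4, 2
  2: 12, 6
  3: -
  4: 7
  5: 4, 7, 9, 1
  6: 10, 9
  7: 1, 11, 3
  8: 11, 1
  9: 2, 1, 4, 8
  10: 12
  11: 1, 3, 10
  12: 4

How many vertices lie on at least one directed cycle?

10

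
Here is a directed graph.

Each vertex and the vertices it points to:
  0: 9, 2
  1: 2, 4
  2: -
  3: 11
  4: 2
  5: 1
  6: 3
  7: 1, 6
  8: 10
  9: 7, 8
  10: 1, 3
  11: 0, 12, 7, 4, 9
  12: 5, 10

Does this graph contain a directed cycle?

Yes

DFS with white/gray/black marking, starting from 3:
3 gray
  11 gray
    0 gray
      9 gray
        7 gray
          1 gray
            2 gray
            2 black
            4 gray
              4→2: 2 black — skip
            4 black
          1 black
          6 gray
            6→3: 3 is gray → back edge
Back edge found, so a cycle exists: 3 → 11 → 0 → 9 → 7 → 6 → 3.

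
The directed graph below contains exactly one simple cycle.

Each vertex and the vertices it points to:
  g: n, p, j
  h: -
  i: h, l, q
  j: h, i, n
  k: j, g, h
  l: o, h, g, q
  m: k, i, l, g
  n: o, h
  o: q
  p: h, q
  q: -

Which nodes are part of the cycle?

g, i, j, l

DFS with gray/black marking from l:
l gray
  o gray
    q gray
    q black
  o black
  h gray
  h black
  g gray
    n gray
      n→o: o black — skip
      n→h: h black — skip
    n black
    p gray
      p→h: h black — skip
      p→q: q black — skip
    p black
    j gray
      j→h: h black — skip
      i gray
        i→h: h black — skip
        i→l: l is gray → back edge
Back edge closes the cycle l → g → j → i → l; its vertices are {g, i, j, l}.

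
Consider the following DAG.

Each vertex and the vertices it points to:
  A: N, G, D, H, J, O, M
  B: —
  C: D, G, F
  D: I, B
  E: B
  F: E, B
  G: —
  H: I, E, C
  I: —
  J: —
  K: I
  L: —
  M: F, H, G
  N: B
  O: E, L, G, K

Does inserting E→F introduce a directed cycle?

Adding E→F creates a cycle iff F can already reach E.
Path from F: F → E.
So F → … → E → F is a cycle.

Yes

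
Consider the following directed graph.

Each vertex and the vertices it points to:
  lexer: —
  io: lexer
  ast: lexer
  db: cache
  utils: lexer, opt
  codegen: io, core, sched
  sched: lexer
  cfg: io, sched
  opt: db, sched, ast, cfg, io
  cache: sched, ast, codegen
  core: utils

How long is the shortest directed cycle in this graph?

6

For each vertex v, BFS finds the shortest path from v back to v.
The shortest such closed walk is core → utils → opt → db → cache → codegen → core, length 6.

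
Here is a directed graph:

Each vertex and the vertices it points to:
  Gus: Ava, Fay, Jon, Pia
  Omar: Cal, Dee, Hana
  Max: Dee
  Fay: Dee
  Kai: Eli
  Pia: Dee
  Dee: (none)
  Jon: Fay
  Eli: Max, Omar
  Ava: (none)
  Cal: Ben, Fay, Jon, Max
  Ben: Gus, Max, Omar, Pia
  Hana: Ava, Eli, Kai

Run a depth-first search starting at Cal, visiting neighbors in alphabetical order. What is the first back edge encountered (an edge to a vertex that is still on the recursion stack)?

Omar->Cal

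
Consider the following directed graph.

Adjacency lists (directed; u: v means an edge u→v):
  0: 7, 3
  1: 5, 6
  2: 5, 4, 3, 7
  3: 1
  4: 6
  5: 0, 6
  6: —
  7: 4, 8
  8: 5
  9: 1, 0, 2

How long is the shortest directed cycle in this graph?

4

For each vertex v, BFS finds the shortest path from v back to v.
The shortest such closed walk is 7 → 8 → 5 → 0 → 7, length 4.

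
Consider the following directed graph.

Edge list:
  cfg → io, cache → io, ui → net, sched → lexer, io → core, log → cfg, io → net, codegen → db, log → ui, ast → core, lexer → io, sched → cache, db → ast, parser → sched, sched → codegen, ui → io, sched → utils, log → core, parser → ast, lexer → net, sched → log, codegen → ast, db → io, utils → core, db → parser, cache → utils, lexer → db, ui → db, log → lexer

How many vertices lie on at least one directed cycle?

A vertex is on a directed cycle iff it belongs to a strongly connected component of size ≥ 2 (or has a self-loop).
The vertices on cycles are {db, ui, log, lexer, sched, parser, codegen} — 7 in total.

7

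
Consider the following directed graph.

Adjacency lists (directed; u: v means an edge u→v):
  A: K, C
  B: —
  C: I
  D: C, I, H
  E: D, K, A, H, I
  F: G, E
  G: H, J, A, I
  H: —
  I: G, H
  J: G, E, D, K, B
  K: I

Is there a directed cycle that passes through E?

E is on a cycle iff E can reach itself via ≥1 edge.
E → I → G → J → E — yes.

Yes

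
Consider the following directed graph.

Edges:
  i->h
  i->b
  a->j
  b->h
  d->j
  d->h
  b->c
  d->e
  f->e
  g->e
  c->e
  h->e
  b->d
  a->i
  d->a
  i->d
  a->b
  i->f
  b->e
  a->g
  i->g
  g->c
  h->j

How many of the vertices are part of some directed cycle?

A vertex is on a directed cycle iff it belongs to a strongly connected component of size ≥ 2 (or has a self-loop).
The vertices on cycles are {a, b, d, i} — 4 in total.

4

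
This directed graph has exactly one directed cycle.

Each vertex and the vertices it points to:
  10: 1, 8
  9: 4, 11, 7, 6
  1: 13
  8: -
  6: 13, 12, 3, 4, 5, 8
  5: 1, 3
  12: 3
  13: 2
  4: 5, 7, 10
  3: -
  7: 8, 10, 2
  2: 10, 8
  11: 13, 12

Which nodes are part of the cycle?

DFS with gray/black marking from 13:
13 gray
  2 gray
    10 gray
      1 gray
        1→13: 13 is gray → back edge
Back edge closes the cycle 13 → 2 → 10 → 1 → 13; its vertices are {1, 2, 10, 13}.

1, 2, 10, 13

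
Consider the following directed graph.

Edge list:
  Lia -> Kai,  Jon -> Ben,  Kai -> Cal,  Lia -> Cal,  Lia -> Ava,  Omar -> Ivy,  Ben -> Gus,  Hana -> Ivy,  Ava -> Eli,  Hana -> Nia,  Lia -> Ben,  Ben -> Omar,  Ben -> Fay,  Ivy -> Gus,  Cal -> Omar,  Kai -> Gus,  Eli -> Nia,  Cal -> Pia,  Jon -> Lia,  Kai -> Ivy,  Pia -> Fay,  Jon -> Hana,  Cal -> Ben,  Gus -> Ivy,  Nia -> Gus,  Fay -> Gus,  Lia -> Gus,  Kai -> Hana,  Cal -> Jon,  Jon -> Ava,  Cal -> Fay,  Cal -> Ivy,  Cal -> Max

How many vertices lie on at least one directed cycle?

A vertex is on a directed cycle iff it belongs to a strongly connected component of size ≥ 2 (or has a self-loop).
The vertices on cycles are {Cal, Gus, Ivy, Jon, Kai, Lia} — 6 in total.

6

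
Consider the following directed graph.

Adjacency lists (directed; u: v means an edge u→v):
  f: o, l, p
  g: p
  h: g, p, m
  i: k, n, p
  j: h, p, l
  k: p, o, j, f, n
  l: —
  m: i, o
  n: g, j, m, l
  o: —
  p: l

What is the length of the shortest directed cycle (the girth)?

For each vertex v, BFS finds the shortest path from v back to v.
The shortest such closed walk is n → m → i → n, length 3.

3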